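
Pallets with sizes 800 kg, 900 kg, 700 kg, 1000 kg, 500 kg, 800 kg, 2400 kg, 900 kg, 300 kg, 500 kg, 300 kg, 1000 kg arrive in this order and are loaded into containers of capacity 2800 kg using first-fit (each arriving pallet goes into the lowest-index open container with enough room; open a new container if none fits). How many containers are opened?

4

  800 → container 1 (new)  [load 800/2800]
  900 → container 1  [load 1700/2800]
  700 → container 1  [load 2400/2800]
  1000 → container 2 (new)  [load 1000/2800]
  500 → container 2  [load 1500/2800]
  800 → container 2  [load 2300/2800]
  2400 → container 3 (new)  [load 2400/2800]
  900 → container 4 (new)  [load 900/2800]
  300 → container 1  [load 2700/2800]
  500 → container 2  [load 2800/2800]
  300 → container 3  [load 2700/2800]
  1000 → container 4  [load 1900/2800]
4 containers opened.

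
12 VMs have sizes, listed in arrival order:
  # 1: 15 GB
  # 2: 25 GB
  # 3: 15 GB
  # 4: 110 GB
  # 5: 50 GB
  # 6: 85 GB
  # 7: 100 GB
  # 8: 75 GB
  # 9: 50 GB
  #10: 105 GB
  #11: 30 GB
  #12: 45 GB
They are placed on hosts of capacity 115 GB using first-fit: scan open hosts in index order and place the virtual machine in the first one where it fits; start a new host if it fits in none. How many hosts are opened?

7

  15 → host 1 (new)  [load 15/115]
  25 → host 1  [load 40/115]
  15 → host 1  [load 55/115]
  110 → host 2 (new)  [load 110/115]
  50 → host 1  [load 105/115]
  85 → host 3 (new)  [load 85/115]
  100 → host 4 (new)  [load 100/115]
  75 → host 5 (new)  [load 75/115]
  50 → host 6 (new)  [load 50/115]
  105 → host 7 (new)  [load 105/115]
  30 → host 3  [load 115/115]
  45 → host 6  [load 95/115]
7 hosts opened.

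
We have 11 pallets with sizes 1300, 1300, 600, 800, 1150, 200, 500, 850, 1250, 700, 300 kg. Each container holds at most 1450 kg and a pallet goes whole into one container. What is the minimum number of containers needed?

7

Total = 1300 + 1300 + 1250 + 1150 + 850 + 800 + 700 + 600 + 500 + 300 + 200 = 8950 kg.
Lower bound: ⌈8950/1450⌉ = 7 containers.
A packing using 7 containers:
  container 1: 1300 = 1300
  container 2: 1300 = 1300
  container 3: 1250 + 200 = 1450
  container 4: 1150 + 300 = 1450
  container 5: 850 + 600 = 1450
  container 6: 800 + 500 = 1300
  container 7: 700 = 700
This matches the lower bound, so 7 is optimal.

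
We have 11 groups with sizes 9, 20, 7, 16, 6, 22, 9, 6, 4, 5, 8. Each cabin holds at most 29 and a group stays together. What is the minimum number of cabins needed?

4

Total = 22 + 20 + 16 + 9 + 9 + 8 + 7 + 6 + 6 + 5 + 4 = 112.
Lower bound: ⌈112/29⌉ = 4 cabins.
A packing using 4 cabins:
  cabin 1: 22 + 7 = 29
  cabin 2: 20 + 9 = 29
  cabin 3: 16 + 9 + 4 = 29
  cabin 4: 8 + 6 + 6 + 5 = 25
This matches the lower bound, so 4 is optimal.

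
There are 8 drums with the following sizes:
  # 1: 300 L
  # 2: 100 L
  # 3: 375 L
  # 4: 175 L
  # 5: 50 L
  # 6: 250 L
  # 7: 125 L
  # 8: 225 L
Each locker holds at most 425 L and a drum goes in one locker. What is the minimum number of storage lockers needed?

Total = 375 + 300 + 250 + 225 + 175 + 125 + 100 + 50 = 1600 L.
Lower bound: ⌈1600/425⌉ = 4 storage lockers.
A packing using 4 storage lockers:
  locker 1: 375 + 50 = 425
  locker 2: 300 + 125 = 425
  locker 3: 250 + 175 = 425
  locker 4: 225 + 100 = 325
This matches the lower bound, so 4 is optimal.

4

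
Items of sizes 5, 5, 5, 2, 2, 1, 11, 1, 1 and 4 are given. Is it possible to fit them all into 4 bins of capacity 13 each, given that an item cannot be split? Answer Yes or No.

A valid assignment using 3 bins:
  bin 1: 11 + 2 = 13
  bin 2: 5 + 5 + 2 + 1 = 13
  bin 3: 5 + 4 + 1 + 1 = 11
That uses only 3 ≤ 4, so 4 bins are enough.

Yes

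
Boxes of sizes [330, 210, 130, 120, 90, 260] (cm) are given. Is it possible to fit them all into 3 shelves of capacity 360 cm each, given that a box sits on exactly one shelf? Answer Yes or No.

Total = 1140 cm; ⌈1140/360⌉ = 4.
At least 4 shelves are required, but only 3 are allowed.

No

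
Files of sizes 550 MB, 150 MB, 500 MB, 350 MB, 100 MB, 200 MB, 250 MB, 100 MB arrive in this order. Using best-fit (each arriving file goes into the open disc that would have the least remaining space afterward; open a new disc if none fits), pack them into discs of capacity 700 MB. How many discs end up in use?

  550 → disc 1 (new)  [load 550/700]
  150 → disc 1  [load 700/700]
  500 → disc 2 (new)  [load 500/700]
  350 → disc 3 (new)  [load 350/700]
  100 → disc 2  [load 600/700]
  200 → disc 3  [load 550/700]
  250 → disc 4 (new)  [load 250/700]
  100 → disc 2  [load 700/700]
4 discs opened.

4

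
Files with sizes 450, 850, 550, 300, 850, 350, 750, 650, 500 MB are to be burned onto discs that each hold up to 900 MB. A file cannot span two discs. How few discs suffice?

7

Total = 850 + 850 + 750 + 650 + 550 + 500 + 450 + 350 + 300 = 5250 MB.
Lower bound: ⌈5250/900⌉ = 6 discs.
A packing using 7 discs:
  disc 1: 850 = 850
  disc 2: 850 = 850
  disc 3: 750 = 750
  disc 4: 650 = 650
  disc 5: 550 + 350 = 900
  disc 6: 500 + 300 = 800
  disc 7: 450 = 450
No arrangement into 6 discs stays within capacity, so 7 is optimal.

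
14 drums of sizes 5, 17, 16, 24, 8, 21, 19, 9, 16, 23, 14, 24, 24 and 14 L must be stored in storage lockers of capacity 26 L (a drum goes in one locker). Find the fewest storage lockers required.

Total = 24 + 24 + 24 + 23 + 21 + 19 + 17 + 16 + 16 + 14 + 14 + 9 + 8 + 5 = 234 L.
Lower bound: ⌈234/26⌉ = 9 storage lockers.
Also, 11 drums each exceed 13 L, and no two of those can share a locker, so at least 11 storage lockers are needed.
A packing using 11 storage lockers:
  locker 1: 24 = 24
  locker 2: 24 = 24
  locker 3: 24 = 24
  locker 4: 23 = 23
  locker 5: 21 + 5 = 26
  locker 6: 19 = 19
  locker 7: 17 + 9 = 26
  locker 8: 16 + 8 = 24
  locker 9: 16 = 16
  locker 10: 14 = 14
  locker 11: 14 = 14
This matches the lower bound, so 11 is optimal.

11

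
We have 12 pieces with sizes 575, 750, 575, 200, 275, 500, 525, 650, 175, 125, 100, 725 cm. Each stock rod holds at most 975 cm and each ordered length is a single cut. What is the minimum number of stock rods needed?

Total = 750 + 725 + 650 + 575 + 575 + 525 + 500 + 275 + 200 + 175 + 125 + 100 = 5175 cm.
Lower bound: ⌈5175/975⌉ = 6 stock rods.
Also, 7 pieces each exceed 975/2 cm, and no two of those can share a stock rod, so at least 7 stock rods are needed.
A packing using 7 stock rods:
  stock rod 1: 750 + 200 = 950
  stock rod 2: 725 + 175 = 900
  stock rod 3: 650 + 275 = 925
  stock rod 4: 575 + 125 + 100 = 800
  stock rod 5: 575 = 575
  stock rod 6: 525 = 525
  stock rod 7: 500 = 500
This matches the lower bound, so 7 is optimal.

7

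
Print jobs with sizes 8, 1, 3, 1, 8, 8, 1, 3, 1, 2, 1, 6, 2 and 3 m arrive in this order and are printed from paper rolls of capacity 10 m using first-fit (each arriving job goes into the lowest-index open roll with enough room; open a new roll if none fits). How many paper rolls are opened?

5

  8 → roll 1 (new)  [load 8/10]
  1 → roll 1  [load 9/10]
  3 → roll 2 (new)  [load 3/10]
  1 → roll 1  [load 10/10]
  8 → roll 3 (new)  [load 8/10]
  8 → roll 4 (new)  [load 8/10]
  1 → roll 2  [load 4/10]
  3 → roll 2  [load 7/10]
  1 → roll 2  [load 8/10]
  2 → roll 2  [load 10/10]
  1 → roll 3  [load 9/10]
  6 → roll 5 (new)  [load 6/10]
  2 → roll 4  [load 10/10]
  3 → roll 5  [load 9/10]
5 paper rolls opened.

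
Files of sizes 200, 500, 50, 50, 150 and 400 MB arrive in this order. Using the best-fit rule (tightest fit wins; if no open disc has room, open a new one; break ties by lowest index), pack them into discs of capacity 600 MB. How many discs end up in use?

  200 → disc 1 (new)  [load 200/600]
  500 → disc 2 (new)  [load 500/600]
  50 → disc 2  [load 550/600]
  50 → disc 2  [load 600/600]
  150 → disc 1  [load 350/600]
  400 → disc 3 (new)  [load 400/600]
3 discs opened.

3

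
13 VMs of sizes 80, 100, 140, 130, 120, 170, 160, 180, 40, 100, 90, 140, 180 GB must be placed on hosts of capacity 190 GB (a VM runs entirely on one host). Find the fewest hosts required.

10

Total = 180 + 180 + 170 + 160 + 140 + 140 + 130 + 120 + 100 + 100 + 90 + 80 + 40 = 1630 GB.
Lower bound: ⌈1630/190⌉ = 9 hosts.
Also, 10 VMs each exceed 95 GB, and no two of those can share a host, so at least 10 hosts are needed.
A packing using 10 hosts:
  host 1: 180 = 180
  host 2: 180 = 180
  host 3: 170 = 170
  host 4: 160 = 160
  host 5: 140 + 40 = 180
  host 6: 140 = 140
  host 7: 130 = 130
  host 8: 120 = 120
  host 9: 100 + 90 = 190
  host 10: 100 + 80 = 180
This matches the lower bound, so 10 is optimal.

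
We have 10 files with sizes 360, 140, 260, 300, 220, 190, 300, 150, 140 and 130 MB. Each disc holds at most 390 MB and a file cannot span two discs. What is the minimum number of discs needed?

7

Total = 360 + 300 + 300 + 260 + 220 + 190 + 150 + 140 + 140 + 130 = 2190 MB.
Lower bound: ⌈2190/390⌉ = 6 discs.
A packing using 7 discs:
  disc 1: 360 = 360
  disc 2: 300 = 300
  disc 3: 300 = 300
  disc 4: 260 + 130 = 390
  disc 5: 220 + 150 = 370
  disc 6: 190 + 140 = 330
  disc 7: 140 = 140
No arrangement into 6 discs stays within capacity, so 7 is optimal.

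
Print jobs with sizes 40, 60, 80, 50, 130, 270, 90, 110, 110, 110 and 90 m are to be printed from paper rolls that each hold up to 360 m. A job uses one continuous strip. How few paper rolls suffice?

Total = 270 + 130 + 110 + 110 + 110 + 90 + 90 + 80 + 60 + 50 + 40 = 1140 m.
Lower bound: ⌈1140/360⌉ = 4 paper rolls.
A packing using 4 paper rolls:
  roll 1: 270 + 90 = 360
  roll 2: 130 + 110 + 110 = 350
  roll 3: 110 + 90 + 80 + 60 = 340
  roll 4: 50 + 40 = 90
This matches the lower bound, so 4 is optimal.

4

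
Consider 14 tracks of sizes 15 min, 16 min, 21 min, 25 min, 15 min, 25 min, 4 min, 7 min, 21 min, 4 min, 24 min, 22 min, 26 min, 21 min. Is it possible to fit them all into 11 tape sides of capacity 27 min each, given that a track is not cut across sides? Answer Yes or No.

A valid assignment using 11 tape sides:
  side 1: 26 = 26
  side 2: 25 = 25
  side 3: 25 = 25
  side 4: 24 = 24
  side 5: 22 + 4 = 26
  side 6: 21 + 4 = 25
  side 7: 21 = 21
  side 8: 21 = 21
  side 9: 16 + 7 = 23
  side 10: 15 = 15
  side 11: 15 = 15
Every load is within 27 min, so 11 tape sides suffice.

Yes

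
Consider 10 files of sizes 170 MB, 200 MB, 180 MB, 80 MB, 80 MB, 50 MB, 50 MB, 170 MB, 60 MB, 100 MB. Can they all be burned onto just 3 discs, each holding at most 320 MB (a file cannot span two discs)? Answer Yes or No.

No

Total = 1140 MB; ⌈1140/320⌉ = 4.
At least 4 discs are required, but only 3 are allowed.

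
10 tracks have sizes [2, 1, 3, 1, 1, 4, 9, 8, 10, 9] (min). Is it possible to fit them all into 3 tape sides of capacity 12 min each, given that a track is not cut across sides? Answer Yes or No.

No

Total = 48 min; ⌈48/12⌉ = 4.
At least 4 tape sides are required, but only 3 are allowed.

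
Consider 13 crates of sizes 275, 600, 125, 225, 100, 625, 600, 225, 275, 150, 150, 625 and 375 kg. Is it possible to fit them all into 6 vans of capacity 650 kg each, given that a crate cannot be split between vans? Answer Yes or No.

No

Total = 4350 kg; ⌈4350/650⌉ = 7.
At least 7 vans are required, but only 6 are allowed.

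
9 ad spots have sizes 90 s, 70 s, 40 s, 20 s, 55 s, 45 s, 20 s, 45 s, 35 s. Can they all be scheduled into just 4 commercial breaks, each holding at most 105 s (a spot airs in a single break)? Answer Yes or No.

Total = 420 s; ⌈420/105⌉ = 4.
The bound of 4 does not rule out 4, but exhaustive search shows no assignment into 4 commercial breaks of capacity 105 s exists — the minimum is 5.

No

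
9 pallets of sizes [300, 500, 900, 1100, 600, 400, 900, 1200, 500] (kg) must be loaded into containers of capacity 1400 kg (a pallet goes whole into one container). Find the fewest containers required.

5

Total = 1200 + 1100 + 900 + 900 + 600 + 500 + 500 + 400 + 300 = 6400 kg.
Lower bound: ⌈6400/1400⌉ = 5 containers.
A packing using 5 containers:
  container 1: 1200 = 1200
  container 2: 1100 + 300 = 1400
  container 3: 900 + 500 = 1400
  container 4: 900 + 500 = 1400
  container 5: 600 + 400 = 1000
This matches the lower bound, so 5 is optimal.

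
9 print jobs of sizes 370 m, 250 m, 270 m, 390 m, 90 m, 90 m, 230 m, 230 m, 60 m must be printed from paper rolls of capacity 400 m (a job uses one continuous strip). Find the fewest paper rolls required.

6

Total = 390 + 370 + 270 + 250 + 230 + 230 + 90 + 90 + 60 = 1980 m.
Lower bound: ⌈1980/400⌉ = 5 paper rolls.
Also, 6 print jobs each exceed 200 m, and no two of those can share a roll, so at least 6 paper rolls are needed.
A packing using 6 paper rolls:
  roll 1: 390 = 390
  roll 2: 370 = 370
  roll 3: 270 + 90 = 360
  roll 4: 250 + 90 + 60 = 400
  roll 5: 230 = 230
  roll 6: 230 = 230
This matches the lower bound, so 6 is optimal.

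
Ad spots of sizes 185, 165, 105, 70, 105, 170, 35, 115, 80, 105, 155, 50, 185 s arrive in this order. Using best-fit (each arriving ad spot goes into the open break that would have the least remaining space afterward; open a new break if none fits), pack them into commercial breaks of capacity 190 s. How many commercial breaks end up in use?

  185 → break 1 (new)  [load 185/190]
  165 → break 2 (new)  [load 165/190]
  105 → break 3 (new)  [load 105/190]
  70 → break 3  [load 175/190]
  105 → break 4 (new)  [load 105/190]
  170 → break 5 (new)  [load 170/190]
  35 → break 4  [load 140/190]
  115 → break 6 (new)  [load 115/190]
  80 → break 7 (new)  [load 80/190]
  105 → break 7  [load 185/190]
  155 → break 8 (new)  [load 155/190]
  50 → break 4  [load 190/190]
  185 → break 9 (new)  [load 185/190]
9 commercial breaks opened.

9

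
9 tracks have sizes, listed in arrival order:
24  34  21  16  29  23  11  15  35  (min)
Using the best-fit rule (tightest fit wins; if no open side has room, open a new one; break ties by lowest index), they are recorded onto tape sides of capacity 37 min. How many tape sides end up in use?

  24 → side 1 (new)  [load 24/37]
  34 → side 2 (new)  [load 34/37]
  21 → side 3 (new)  [load 21/37]
  16 → side 3  [load 37/37]
  29 → side 4 (new)  [load 29/37]
  23 → side 5 (new)  [load 23/37]
  11 → side 1  [load 35/37]
  15 → side 6 (new)  [load 15/37]
  35 → side 7 (new)  [load 35/37]
7 tape sides opened.

7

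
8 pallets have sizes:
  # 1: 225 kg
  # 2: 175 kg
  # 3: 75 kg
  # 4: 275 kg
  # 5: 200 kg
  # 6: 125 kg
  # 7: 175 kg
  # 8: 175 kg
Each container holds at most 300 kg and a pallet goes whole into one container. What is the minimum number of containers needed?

6

Total = 275 + 225 + 200 + 175 + 175 + 175 + 125 + 75 = 1425 kg.
Lower bound: ⌈1425/300⌉ = 5 containers.
Also, 6 pallets each exceed 150 kg, and no two of those can share a container, so at least 6 containers are needed.
A packing using 6 containers:
  container 1: 275 = 275
  container 2: 225 + 75 = 300
  container 3: 200 = 200
  container 4: 175 + 125 = 300
  container 5: 175 = 175
  container 6: 175 = 175
This matches the lower bound, so 6 is optimal.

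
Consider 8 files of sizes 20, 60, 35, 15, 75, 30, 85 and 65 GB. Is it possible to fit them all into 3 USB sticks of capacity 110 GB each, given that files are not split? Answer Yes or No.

Total = 385 GB; ⌈385/110⌉ = 4.
At least 4 USB sticks are required, but only 3 are allowed.

No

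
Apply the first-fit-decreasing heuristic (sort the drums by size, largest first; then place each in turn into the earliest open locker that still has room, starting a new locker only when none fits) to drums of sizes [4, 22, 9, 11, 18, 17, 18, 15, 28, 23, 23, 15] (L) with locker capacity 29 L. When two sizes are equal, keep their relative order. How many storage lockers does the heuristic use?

9

Sorted descending: 28, 23, 23, 22, 18, 18, 17, 15, 15, 11, 9, 4.
  28 → locker 1 (new)  [load 28/29]
  23 → locker 2 (new)  [load 23/29]
  23 → locker 3 (new)  [load 23/29]
  22 → locker 4 (new)  [load 22/29]
  18 → locker 5 (new)  [load 18/29]
  18 → locker 6 (new)  [load 18/29]
  17 → locker 7 (new)  [load 17/29]
  15 → locker 8 (new)  [load 15/29]
  15 → locker 9 (new)  [load 15/29]
  11 → locker 5  [load 29/29]
  9 → locker 6  [load 27/29]
  4 → locker 2  [load 27/29]
9 storage lockers opened.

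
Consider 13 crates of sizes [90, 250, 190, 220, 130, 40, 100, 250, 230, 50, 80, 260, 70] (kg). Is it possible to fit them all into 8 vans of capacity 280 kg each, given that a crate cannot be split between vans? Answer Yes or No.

Yes

A valid assignment using 8 vans:
  van 1: 260 = 260
  van 2: 250 = 250
  van 3: 250 = 250
  van 4: 230 + 50 = 280
  van 5: 220 + 40 = 260
  van 6: 190 + 90 = 280
  van 7: 130 + 100 = 230
  van 8: 80 + 70 = 150
Every load is within 280 kg, so 8 vans suffice.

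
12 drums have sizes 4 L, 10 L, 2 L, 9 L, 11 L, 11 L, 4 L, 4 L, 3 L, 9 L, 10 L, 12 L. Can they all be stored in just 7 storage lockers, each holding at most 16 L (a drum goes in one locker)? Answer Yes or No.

A valid assignment using 7 storage lockers:
  locker 1: 12 + 4 = 16
  locker 2: 11 + 4 = 15
  locker 3: 11 + 4 = 15
  locker 4: 10 + 3 + 2 = 15
  locker 5: 10 = 10
  locker 6: 9 = 9
  locker 7: 9 = 9
Every load is within 16 L, so 7 storage lockers suffice.

Yes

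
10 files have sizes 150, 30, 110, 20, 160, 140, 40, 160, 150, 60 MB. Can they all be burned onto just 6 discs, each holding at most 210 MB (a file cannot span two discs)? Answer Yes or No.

Yes

A valid assignment using 6 discs:
  disc 1: 160 + 40 = 200
  disc 2: 160 + 30 + 20 = 210
  disc 3: 150 + 60 = 210
  disc 4: 150 = 150
  disc 5: 140 = 140
  disc 6: 110 = 110
Every load is within 210 MB, so 6 discs suffice.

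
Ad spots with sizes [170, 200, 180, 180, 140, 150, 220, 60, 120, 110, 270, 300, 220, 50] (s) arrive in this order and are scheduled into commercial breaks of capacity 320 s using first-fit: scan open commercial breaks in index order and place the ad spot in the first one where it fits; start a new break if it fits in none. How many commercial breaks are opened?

  170 → break 1 (new)  [load 170/320]
  200 → break 2 (new)  [load 200/320]
  180 → break 3 (new)  [load 180/320]
  180 → break 4 (new)  [load 180/320]
  140 → break 1  [load 310/320]
  150 → break 5 (new)  [load 150/320]
  220 → break 6 (new)  [load 220/320]
  60 → break 2  [load 260/320]
  120 → break 3  [load 300/320]
  110 → break 4  [load 290/320]
  270 → break 7 (new)  [load 270/320]
  300 → break 8 (new)  [load 300/320]
  220 → break 9 (new)  [load 220/320]
  50 → break 2  [load 310/320]
9 commercial breaks opened.

9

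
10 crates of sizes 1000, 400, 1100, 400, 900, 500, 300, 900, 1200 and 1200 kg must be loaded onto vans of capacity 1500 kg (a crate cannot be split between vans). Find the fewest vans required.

Total = 1200 + 1200 + 1100 + 1000 + 900 + 900 + 500 + 400 + 400 + 300 = 7900 kg.
Lower bound: ⌈7900/1500⌉ = 6 vans.
A packing using 6 vans:
  van 1: 1200 + 300 = 1500
  van 2: 1200 = 1200
  van 3: 1100 + 400 = 1500
  van 4: 1000 + 500 = 1500
  van 5: 900 + 400 = 1300
  van 6: 900 = 900
This matches the lower bound, so 6 is optimal.

6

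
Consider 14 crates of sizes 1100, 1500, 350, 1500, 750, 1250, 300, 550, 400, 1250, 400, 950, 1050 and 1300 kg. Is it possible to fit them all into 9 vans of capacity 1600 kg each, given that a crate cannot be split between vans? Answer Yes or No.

A valid assignment using 9 vans:
  van 1: 1500 = 1500
  van 2: 1500 = 1500
  van 3: 1300 + 300 = 1600
  van 4: 1250 + 350 = 1600
  van 5: 1250 = 1250
  van 6: 1100 + 400 = 1500
  van 7: 1050 + 550 = 1600
  van 8: 950 + 400 = 1350
  van 9: 750 = 750
Every load is within 1600 kg, so 9 vans suffice.

Yes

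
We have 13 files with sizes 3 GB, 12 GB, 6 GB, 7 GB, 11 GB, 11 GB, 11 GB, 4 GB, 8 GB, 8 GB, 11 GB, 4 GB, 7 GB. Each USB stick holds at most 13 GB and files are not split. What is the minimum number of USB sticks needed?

9

Total = 12 + 11 + 11 + 11 + 11 + 8 + 8 + 7 + 7 + 6 + 4 + 4 + 3 = 103 GB.
Lower bound: ⌈103/13⌉ = 8 USB sticks.
Also, 9 files each exceed 13/2 GB, and no two of those can share a USB stick, so at least 9 USB sticks are needed.
A packing using 9 USB sticks:
  USB stick 1: 12 = 12
  USB stick 2: 11 = 11
  USB stick 3: 11 = 11
  USB stick 4: 11 = 11
  USB stick 5: 11 = 11
  USB stick 6: 8 + 4 = 12
  USB stick 7: 8 + 4 = 12
  USB stick 8: 7 + 6 = 13
  USB stick 9: 7 + 3 = 10
This matches the lower bound, so 9 is optimal.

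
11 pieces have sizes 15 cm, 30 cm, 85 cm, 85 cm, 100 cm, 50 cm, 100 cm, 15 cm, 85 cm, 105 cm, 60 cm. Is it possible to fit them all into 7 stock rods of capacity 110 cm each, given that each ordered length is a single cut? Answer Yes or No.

No

Total = 730 cm; ⌈730/110⌉ = 7.
The bound of 7 does not rule out 7, but exhaustive search shows no assignment into 7 stock rods of capacity 110 cm exists — the minimum is 8.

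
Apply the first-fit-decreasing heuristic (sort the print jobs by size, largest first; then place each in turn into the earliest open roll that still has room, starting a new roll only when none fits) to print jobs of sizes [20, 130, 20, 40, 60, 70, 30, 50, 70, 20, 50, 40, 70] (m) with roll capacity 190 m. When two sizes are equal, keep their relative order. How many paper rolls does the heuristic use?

Sorted descending: 130, 70, 70, 70, 60, 50, 50, 40, 40, 30, 20, 20, 20.
  130 → roll 1 (new)  [load 130/190]
  70 → roll 2 (new)  [load 70/190]
  70 → roll 2  [load 140/190]
  70 → roll 3 (new)  [load 70/190]
  60 → roll 1  [load 190/190]
  50 → roll 2  [load 190/190]
  50 → roll 3  [load 120/190]
  40 → roll 3  [load 160/190]
  40 → roll 4 (new)  [load 40/190]
  30 → roll 3  [load 190/190]
  20 → roll 4  [load 60/190]
  20 → roll 4  [load 80/190]
  20 → roll 4  [load 100/190]
4 paper rolls opened.

4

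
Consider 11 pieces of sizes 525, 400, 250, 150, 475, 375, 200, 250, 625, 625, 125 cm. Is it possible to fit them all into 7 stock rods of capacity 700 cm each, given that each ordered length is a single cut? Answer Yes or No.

Yes

A valid assignment using 7 stock rods:
  stock rod 1: 625 = 625
  stock rod 2: 625 = 625
  stock rod 3: 525 + 150 = 675
  stock rod 4: 475 + 200 = 675
  stock rod 5: 400 + 250 = 650
  stock rod 6: 375 + 250 = 625
  stock rod 7: 125 = 125
Every load is within 700 cm, so 7 stock rods suffice.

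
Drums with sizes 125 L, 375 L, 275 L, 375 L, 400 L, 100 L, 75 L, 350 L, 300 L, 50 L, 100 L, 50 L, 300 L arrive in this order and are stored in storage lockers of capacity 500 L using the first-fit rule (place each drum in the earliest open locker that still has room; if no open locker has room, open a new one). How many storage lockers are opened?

  125 → locker 1 (new)  [load 125/500]
  375 → locker 1  [load 500/500]
  275 → locker 2 (new)  [load 275/500]
  375 → locker 3 (new)  [load 375/500]
  400 → locker 4 (new)  [load 400/500]
  100 → locker 2  [load 375/500]
  75 → locker 2  [load 450/500]
  350 → locker 5 (new)  [load 350/500]
  300 → locker 6 (new)  [load 300/500]
  50 → locker 2  [load 500/500]
  100 → locker 3  [load 475/500]
  50 → locker 4  [load 450/500]
  300 → locker 7 (new)  [load 300/500]
7 storage lockers opened.

7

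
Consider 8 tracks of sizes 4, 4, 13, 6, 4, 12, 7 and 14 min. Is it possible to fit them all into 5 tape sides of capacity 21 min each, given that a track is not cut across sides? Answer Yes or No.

A valid assignment using 4 tape sides:
  side 1: 14 + 7 = 21
  side 2: 13 + 6 = 19
  side 3: 12 + 4 + 4 = 20
  side 4: 4 = 4
That uses only 4 ≤ 5, so 5 tape sides are enough.

Yes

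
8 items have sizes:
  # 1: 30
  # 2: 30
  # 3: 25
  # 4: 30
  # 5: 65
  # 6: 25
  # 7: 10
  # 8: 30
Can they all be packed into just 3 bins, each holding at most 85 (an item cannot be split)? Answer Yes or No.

A valid assignment using 3 bins:
  bin 1: 65 + 10 = 75
  bin 2: 30 + 30 + 25 = 85
  bin 3: 30 + 30 + 25 = 85
Every load is within 85, so 3 bins suffice.

Yes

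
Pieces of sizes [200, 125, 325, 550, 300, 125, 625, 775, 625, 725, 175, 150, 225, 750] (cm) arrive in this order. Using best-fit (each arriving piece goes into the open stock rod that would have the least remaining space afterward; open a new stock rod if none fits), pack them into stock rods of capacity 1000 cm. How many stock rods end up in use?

7

  200 → stock rod 1 (new)  [load 200/1000]
  125 → stock rod 1  [load 325/1000]
  325 → stock rod 1  [load 650/1000]
  550 → stock rod 2 (new)  [load 550/1000]
  300 → stock rod 1  [load 950/1000]
  125 → stock rod 2  [load 675/1000]
  625 → stock rod 3 (new)  [load 625/1000]
  775 → stock rod 4 (new)  [load 775/1000]
  625 → stock rod 5 (new)  [load 625/1000]
  725 → stock rod 6 (new)  [load 725/1000]
  175 → stock rod 4  [load 950/1000]
  150 → stock rod 6  [load 875/1000]
  225 → stock rod 2  [load 900/1000]
  750 → stock rod 7 (new)  [load 750/1000]
7 stock rods opened.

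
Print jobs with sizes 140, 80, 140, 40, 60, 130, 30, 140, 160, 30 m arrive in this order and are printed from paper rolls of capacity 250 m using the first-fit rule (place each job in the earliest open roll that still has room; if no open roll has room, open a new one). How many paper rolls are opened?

  140 → roll 1 (new)  [load 140/250]
  80 → roll 1  [load 220/250]
  140 → roll 2 (new)  [load 140/250]
  40 → roll 2  [load 180/250]
  60 → roll 2  [load 240/250]
  130 → roll 3 (new)  [load 130/250]
  30 → roll 1  [load 250/250]
  140 → roll 4 (new)  [load 140/250]
  160 → roll 5 (new)  [load 160/250]
  30 → roll 3  [load 160/250]
5 paper rolls opened.

5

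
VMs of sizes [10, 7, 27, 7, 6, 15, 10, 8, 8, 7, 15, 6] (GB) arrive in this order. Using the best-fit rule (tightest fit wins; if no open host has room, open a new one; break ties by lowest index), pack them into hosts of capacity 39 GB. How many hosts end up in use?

  10 → host 1 (new)  [load 10/39]
  7 → host 1  [load 17/39]
  27 → host 2 (new)  [load 27/39]
  7 → host 2  [load 34/39]
  6 → host 1  [load 23/39]
  15 → host 1  [load 38/39]
  10 → host 3 (new)  [load 10/39]
  8 → host 3  [load 18/39]
  8 → host 3  [load 26/39]
  7 → host 3  [load 33/39]
  15 → host 4 (new)  [load 15/39]
  6 → host 3  [load 39/39]
4 hosts opened.

4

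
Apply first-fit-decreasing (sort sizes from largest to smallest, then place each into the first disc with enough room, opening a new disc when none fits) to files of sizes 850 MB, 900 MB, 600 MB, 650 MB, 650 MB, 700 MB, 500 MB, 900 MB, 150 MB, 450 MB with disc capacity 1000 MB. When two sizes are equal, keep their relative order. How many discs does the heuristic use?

Sorted descending: 900, 900, 850, 700, 650, 650, 600, 500, 450, 150.
  900 → disc 1 (new)  [load 900/1000]
  900 → disc 2 (new)  [load 900/1000]
  850 → disc 3 (new)  [load 850/1000]
  700 → disc 4 (new)  [load 700/1000]
  650 → disc 5 (new)  [load 650/1000]
  650 → disc 6 (new)  [load 650/1000]
  600 → disc 7 (new)  [load 600/1000]
  500 → disc 8 (new)  [load 500/1000]
  450 → disc 8  [load 950/1000]
  150 → disc 3  [load 1000/1000]
8 discs opened.

8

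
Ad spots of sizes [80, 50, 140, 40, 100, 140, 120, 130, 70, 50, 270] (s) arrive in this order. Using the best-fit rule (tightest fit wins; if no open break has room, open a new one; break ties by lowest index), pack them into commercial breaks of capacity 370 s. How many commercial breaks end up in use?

4

  80 → break 1 (new)  [load 80/370]
  50 → break 1  [load 130/370]
  140 → break 1  [load 270/370]
  40 → break 1  [load 310/370]
  100 → break 2 (new)  [load 100/370]
  140 → break 2  [load 240/370]
  120 → break 2  [load 360/370]
  130 → break 3 (new)  [load 130/370]
  70 → break 3  [load 200/370]
  50 → break 1  [load 360/370]
  270 → break 4 (new)  [load 270/370]
4 commercial breaks opened.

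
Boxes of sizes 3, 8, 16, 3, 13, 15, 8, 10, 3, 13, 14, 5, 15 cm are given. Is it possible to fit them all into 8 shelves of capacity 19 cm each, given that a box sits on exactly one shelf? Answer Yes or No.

Yes

A valid assignment using 8 shelves:
  shelf 1: 16 + 3 = 19
  shelf 2: 15 + 3 = 18
  shelf 3: 15 + 3 = 18
  shelf 4: 14 + 5 = 19
  shelf 5: 13 = 13
  shelf 6: 13 = 13
  shelf 7: 10 + 8 = 18
  shelf 8: 8 = 8
Every load is within 19 cm, so 8 shelves suffice.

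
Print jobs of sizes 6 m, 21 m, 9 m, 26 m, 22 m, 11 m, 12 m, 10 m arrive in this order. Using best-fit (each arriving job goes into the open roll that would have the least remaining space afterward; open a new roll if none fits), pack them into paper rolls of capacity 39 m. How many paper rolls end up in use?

  6 → roll 1 (new)  [load 6/39]
  21 → roll 1  [load 27/39]
  9 → roll 1  [load 36/39]
  26 → roll 2 (new)  [load 26/39]
  22 → roll 3 (new)  [load 22/39]
  11 → roll 2  [load 37/39]
  12 → roll 3  [load 34/39]
  10 → roll 4 (new)  [load 10/39]
4 paper rolls opened.

4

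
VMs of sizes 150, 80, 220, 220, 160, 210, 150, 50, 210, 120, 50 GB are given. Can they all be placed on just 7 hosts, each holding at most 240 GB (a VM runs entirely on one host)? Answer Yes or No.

Total = 1620 GB; ⌈1620/240⌉ = 7.
The bound of 7 does not rule out 7, but exhaustive search shows no assignment into 7 hosts of capacity 240 GB exists — the minimum is 8.

No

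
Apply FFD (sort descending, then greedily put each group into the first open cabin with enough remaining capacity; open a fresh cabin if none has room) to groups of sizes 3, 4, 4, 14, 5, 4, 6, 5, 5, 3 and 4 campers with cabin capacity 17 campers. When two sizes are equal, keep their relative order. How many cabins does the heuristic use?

Sorted descending: 14, 6, 5, 5, 5, 4, 4, 4, 4, 3, 3.
  14 → cabin 1 (new)  [load 14/17]
  6 → cabin 2 (new)  [load 6/17]
  5 → cabin 2  [load 11/17]
  5 → cabin 2  [load 16/17]
  5 → cabin 3 (new)  [load 5/17]
  4 → cabin 3  [load 9/17]
  4 → cabin 3  [load 13/17]
  4 → cabin 3  [load 17/17]
  4 → cabin 4 (new)  [load 4/17]
  3 → cabin 1  [load 17/17]
  3 → cabin 4  [load 7/17]
4 cabins opened.

4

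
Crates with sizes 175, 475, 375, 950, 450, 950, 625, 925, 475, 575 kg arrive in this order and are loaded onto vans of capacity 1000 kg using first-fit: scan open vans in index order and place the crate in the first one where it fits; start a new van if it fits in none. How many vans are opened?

8

  175 → van 1 (new)  [load 175/1000]
  475 → van 1  [load 650/1000]
  375 → van 2 (new)  [load 375/1000]
  950 → van 3 (new)  [load 950/1000]
  450 → van 2  [load 825/1000]
  950 → van 4 (new)  [load 950/1000]
  625 → van 5 (new)  [load 625/1000]
  925 → van 6 (new)  [load 925/1000]
  475 → van 7 (new)  [load 475/1000]
  575 → van 8 (new)  [load 575/1000]
8 vans opened.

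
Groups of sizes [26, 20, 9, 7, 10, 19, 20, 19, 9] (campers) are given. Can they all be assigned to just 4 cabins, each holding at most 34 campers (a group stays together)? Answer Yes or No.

No

Total = 139 campers; ⌈139/34⌉ = 5.
At least 5 cabins are required, but only 4 are allowed.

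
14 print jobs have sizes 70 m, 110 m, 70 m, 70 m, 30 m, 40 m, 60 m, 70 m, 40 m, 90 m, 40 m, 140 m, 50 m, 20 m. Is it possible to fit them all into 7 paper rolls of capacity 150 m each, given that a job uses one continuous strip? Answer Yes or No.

Yes

A valid assignment using 7 paper rolls:
  roll 1: 140 = 140
  roll 2: 110 + 40 = 150
  roll 3: 90 + 60 = 150
  roll 4: 70 + 70 = 140
  roll 5: 70 + 70 = 140
  roll 6: 50 + 40 + 40 + 20 = 150
  roll 7: 30 = 30
Every load is within 150 m, so 7 paper rolls suffice.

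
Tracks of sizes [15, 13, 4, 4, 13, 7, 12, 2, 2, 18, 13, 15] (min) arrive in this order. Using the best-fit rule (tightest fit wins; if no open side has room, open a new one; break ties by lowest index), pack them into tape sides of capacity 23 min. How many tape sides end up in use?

7

  15 → side 1 (new)  [load 15/23]
  13 → side 2 (new)  [load 13/23]
  4 → side 1  [load 19/23]
  4 → side 1  [load 23/23]
  13 → side 3 (new)  [load 13/23]
  7 → side 2  [load 20/23]
  12 → side 4 (new)  [load 12/23]
  2 → side 2  [load 22/23]
  2 → side 3  [load 15/23]
  18 → side 5 (new)  [load 18/23]
  13 → side 6 (new)  [load 13/23]
  15 → side 7 (new)  [load 15/23]
7 tape sides opened.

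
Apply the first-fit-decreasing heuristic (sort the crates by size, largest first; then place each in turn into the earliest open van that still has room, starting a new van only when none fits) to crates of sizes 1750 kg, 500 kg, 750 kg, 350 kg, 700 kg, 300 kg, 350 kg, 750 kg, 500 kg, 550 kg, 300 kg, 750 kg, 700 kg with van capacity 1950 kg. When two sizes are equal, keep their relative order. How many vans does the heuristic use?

5

Sorted descending: 1750, 750, 750, 750, 700, 700, 550, 500, 500, 350, 350, 300, 300.
  1750 → van 1 (new)  [load 1750/1950]
  750 → van 2 (new)  [load 750/1950]
  750 → van 2  [load 1500/1950]
  750 → van 3 (new)  [load 750/1950]
  700 → van 3  [load 1450/1950]
  700 → van 4 (new)  [load 700/1950]
  550 → van 4  [load 1250/1950]
  500 → van 3  [load 1950/1950]
  500 → van 4  [load 1750/1950]
  350 → van 2  [load 1850/1950]
  350 → van 5 (new)  [load 350/1950]
  300 → van 5  [load 650/1950]
  300 → van 5  [load 950/1950]
5 vans opened.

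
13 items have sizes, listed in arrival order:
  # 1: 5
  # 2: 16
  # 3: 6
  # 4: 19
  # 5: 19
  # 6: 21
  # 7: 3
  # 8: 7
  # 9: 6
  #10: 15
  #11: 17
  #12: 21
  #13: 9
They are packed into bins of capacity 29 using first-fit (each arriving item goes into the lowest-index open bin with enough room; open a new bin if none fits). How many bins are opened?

7

  5 → bin 1 (new)  [load 5/29]
  16 → bin 1  [load 21/29]
  6 → bin 1  [load 27/29]
  19 → bin 2 (new)  [load 19/29]
  19 → bin 3 (new)  [load 19/29]
  21 → bin 4 (new)  [load 21/29]
  3 → bin 2  [load 22/29]
  7 → bin 2  [load 29/29]
  6 → bin 3  [load 25/29]
  15 → bin 5 (new)  [load 15/29]
  17 → bin 6 (new)  [load 17/29]
  21 → bin 7 (new)  [load 21/29]
  9 → bin 5  [load 24/29]
7 bins opened.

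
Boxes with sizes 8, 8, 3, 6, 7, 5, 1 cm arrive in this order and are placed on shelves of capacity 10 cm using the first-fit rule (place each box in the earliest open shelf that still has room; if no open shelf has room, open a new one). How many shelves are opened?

  8 → shelf 1 (new)  [load 8/10]
  8 → shelf 2 (new)  [load 8/10]
  3 → shelf 3 (new)  [load 3/10]
  6 → shelf 3  [load 9/10]
  7 → shelf 4 (new)  [load 7/10]
  5 → shelf 5 (new)  [load 5/10]
  1 → shelf 1  [load 9/10]
5 shelves opened.

5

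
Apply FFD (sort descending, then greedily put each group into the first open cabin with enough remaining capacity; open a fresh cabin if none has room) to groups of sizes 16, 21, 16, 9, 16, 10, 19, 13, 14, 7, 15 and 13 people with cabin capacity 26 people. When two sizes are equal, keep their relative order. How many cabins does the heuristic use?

Sorted descending: 21, 19, 16, 16, 16, 15, 14, 13, 13, 10, 9, 7.
  21 → cabin 1 (new)  [load 21/26]
  19 → cabin 2 (new)  [load 19/26]
  16 → cabin 3 (new)  [load 16/26]
  16 → cabin 4 (new)  [load 16/26]
  16 → cabin 5 (new)  [load 16/26]
  15 → cabin 6 (new)  [load 15/26]
  14 → cabin 7 (new)  [load 14/26]
  13 → cabin 8 (new)  [load 13/26]
  13 → cabin 8  [load 26/26]
  10 → cabin 3  [load 26/26]
  9 → cabin 4  [load 25/26]
  7 → cabin 2  [load 26/26]
8 cabins opened.

8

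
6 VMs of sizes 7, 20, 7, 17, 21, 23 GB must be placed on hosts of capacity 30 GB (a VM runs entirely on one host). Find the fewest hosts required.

4

Total = 23 + 21 + 20 + 17 + 7 + 7 = 95 GB.
Lower bound: ⌈95/30⌉ = 4 hosts.
A packing using 4 hosts:
  host 1: 23 + 7 = 30
  host 2: 21 + 7 = 28
  host 3: 20 = 20
  host 4: 17 = 17
This matches the lower bound, so 4 is optimal.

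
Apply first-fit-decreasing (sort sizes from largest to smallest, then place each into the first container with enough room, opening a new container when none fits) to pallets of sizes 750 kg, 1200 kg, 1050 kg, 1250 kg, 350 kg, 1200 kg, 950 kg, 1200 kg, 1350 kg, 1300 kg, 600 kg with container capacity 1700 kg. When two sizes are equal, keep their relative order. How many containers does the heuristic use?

Sorted descending: 1350, 1300, 1250, 1200, 1200, 1200, 1050, 950, 750, 600, 350.
  1350 → container 1 (new)  [load 1350/1700]
  1300 → container 2 (new)  [load 1300/1700]
  1250 → container 3 (new)  [load 1250/1700]
  1200 → container 4 (new)  [load 1200/1700]
  1200 → container 5 (new)  [load 1200/1700]
  1200 → container 6 (new)  [load 1200/1700]
  1050 → container 7 (new)  [load 1050/1700]
  950 → container 8 (new)  [load 950/1700]
  750 → container 8  [load 1700/1700]
  600 → container 7  [load 1650/1700]
  350 → container 1  [load 1700/1700]
8 containers opened.

8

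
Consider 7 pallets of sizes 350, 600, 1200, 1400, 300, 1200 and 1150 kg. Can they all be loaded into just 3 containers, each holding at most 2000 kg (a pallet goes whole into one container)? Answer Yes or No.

No

Total = 6200 kg; ⌈6200/2000⌉ = 4.
At least 4 containers are required, but only 3 are allowed.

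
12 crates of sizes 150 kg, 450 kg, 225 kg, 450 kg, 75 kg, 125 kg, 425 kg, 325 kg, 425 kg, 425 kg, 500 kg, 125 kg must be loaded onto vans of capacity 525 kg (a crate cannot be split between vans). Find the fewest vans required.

8

Total = 500 + 450 + 450 + 425 + 425 + 425 + 325 + 225 + 150 + 125 + 125 + 75 = 3700 kg.
Lower bound: ⌈3700/525⌉ = 8 vans.
A packing using 8 vans:
  van 1: 500 = 500
  van 2: 450 + 75 = 525
  van 3: 450 = 450
  van 4: 425 = 425
  van 5: 425 = 425
  van 6: 425 = 425
  van 7: 325 + 150 = 475
  van 8: 225 + 125 + 125 = 475
This matches the lower bound, so 8 is optimal.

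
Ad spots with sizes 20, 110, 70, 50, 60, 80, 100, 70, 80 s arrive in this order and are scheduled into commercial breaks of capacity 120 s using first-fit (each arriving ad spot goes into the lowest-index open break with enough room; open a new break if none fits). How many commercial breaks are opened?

7

  20 → break 1 (new)  [load 20/120]
  110 → break 2 (new)  [load 110/120]
  70 → break 1  [load 90/120]
  50 → break 3 (new)  [load 50/120]
  60 → break 3  [load 110/120]
  80 → break 4 (new)  [load 80/120]
  100 → break 5 (new)  [load 100/120]
  70 → break 6 (new)  [load 70/120]
  80 → break 7 (new)  [load 80/120]
7 commercial breaks opened.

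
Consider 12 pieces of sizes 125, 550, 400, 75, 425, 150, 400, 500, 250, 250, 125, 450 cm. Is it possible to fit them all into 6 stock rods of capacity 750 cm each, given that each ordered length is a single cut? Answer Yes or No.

A valid assignment using 6 stock rods:
  stock rod 1: 550 + 150 = 700
  stock rod 2: 500 + 250 = 750
  stock rod 3: 450 + 250 = 700
  stock rod 4: 425 + 125 + 125 + 75 = 750
  stock rod 5: 400 = 400
  stock rod 6: 400 = 400
Every load is within 750 cm, so 6 stock rods suffice.

Yes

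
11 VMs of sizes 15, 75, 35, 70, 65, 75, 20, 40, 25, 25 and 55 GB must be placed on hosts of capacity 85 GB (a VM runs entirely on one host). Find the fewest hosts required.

Total = 75 + 75 + 70 + 65 + 55 + 40 + 35 + 25 + 25 + 20 + 15 = 500 GB.
Lower bound: ⌈500/85⌉ = 6 hosts.
A packing using 7 hosts:
  host 1: 75 = 75
  host 2: 75 = 75
  host 3: 70 + 15 = 85
  host 4: 65 + 20 = 85
  host 5: 55 + 25 = 80
  host 6: 40 + 35 = 75
  host 7: 25 = 25
No arrangement into 6 hosts stays within capacity, so 7 is optimal.

7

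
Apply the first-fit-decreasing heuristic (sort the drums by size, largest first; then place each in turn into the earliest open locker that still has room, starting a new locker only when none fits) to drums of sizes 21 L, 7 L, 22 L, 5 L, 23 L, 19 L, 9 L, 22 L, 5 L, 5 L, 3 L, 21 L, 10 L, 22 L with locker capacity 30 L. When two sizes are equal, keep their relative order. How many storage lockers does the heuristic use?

Sorted descending: 23, 22, 22, 22, 21, 21, 19, 10, 9, 7, 5, 5, 5, 3.
  23 → locker 1 (new)  [load 23/30]
  22 → locker 2 (new)  [load 22/30]
  22 → locker 3 (new)  [load 22/30]
  22 → locker 4 (new)  [load 22/30]
  21 → locker 5 (new)  [load 21/30]
  21 → locker 6 (new)  [load 21/30]
  19 → locker 7 (new)  [load 19/30]
  10 → locker 7  [load 29/30]
  9 → locker 5  [load 30/30]
  7 → locker 1  [load 30/30]
  5 → locker 2  [load 27/30]
  5 → locker 3  [load 27/30]
  5 → locker 4  [load 27/30]
  3 → locker 2  [load 30/30]
7 storage lockers opened.

7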